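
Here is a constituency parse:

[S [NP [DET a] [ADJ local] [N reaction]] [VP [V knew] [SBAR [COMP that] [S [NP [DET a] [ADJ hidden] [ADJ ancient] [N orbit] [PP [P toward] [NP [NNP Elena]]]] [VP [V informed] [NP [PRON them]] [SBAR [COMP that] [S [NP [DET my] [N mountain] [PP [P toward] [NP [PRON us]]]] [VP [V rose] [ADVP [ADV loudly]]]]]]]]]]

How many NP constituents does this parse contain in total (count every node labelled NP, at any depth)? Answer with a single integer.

Scanning left to right, an opening `[NP` appears at word positions 1, 6, 11, 13, 15, 18 — 6 in total.

6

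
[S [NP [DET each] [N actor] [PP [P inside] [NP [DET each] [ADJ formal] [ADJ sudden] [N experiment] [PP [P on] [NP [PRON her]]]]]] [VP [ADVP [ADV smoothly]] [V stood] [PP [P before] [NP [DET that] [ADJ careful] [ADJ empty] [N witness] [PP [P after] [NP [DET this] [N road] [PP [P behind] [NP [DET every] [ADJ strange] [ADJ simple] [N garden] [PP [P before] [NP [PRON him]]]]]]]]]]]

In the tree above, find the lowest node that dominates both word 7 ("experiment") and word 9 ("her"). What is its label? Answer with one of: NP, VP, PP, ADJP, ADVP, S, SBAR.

NP

Both words fall inside [NP each formal sudden experiment on her] (words 4–9), and no smaller constituent contains them both. Label: NP.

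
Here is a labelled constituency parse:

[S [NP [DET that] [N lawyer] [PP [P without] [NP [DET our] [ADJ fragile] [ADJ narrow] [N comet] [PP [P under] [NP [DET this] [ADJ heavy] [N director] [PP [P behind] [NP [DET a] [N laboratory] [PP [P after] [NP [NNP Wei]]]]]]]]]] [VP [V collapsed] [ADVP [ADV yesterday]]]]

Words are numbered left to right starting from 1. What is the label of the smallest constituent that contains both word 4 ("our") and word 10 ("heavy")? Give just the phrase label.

NP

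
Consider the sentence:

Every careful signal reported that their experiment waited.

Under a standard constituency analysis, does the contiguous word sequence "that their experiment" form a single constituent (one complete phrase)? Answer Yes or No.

No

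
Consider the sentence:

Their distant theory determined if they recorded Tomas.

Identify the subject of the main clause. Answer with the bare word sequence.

The subject of the main clause is the NP immediately before the verb "determined": "their distant theory".

their distant theory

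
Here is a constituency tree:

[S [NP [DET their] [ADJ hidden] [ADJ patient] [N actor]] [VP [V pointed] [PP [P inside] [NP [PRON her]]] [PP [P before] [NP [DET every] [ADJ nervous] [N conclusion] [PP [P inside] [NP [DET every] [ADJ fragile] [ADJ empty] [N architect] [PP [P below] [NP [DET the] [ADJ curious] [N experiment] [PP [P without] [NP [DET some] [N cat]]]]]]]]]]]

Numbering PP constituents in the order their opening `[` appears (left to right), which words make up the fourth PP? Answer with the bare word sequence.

In left-to-right order the PP constituents are "inside her"; "before every nervous conclusion inside every fragile empty architect below the curious experiment without some cat"; "inside every fragile empty architect below the curious experiment without some cat"; "below the curious experiment without some cat"; "without some cat". Number 4 is "below the curious experiment without some cat".

below the curious experiment without some cat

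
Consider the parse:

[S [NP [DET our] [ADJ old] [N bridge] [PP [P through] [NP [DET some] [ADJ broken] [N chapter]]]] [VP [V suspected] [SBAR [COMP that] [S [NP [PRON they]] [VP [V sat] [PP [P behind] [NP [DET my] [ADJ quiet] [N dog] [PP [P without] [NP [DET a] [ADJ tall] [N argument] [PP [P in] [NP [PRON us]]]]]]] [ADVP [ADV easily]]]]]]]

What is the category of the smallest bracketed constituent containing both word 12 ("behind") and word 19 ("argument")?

PP

The smallest bracket enclosing both words is [PP behind my quiet dog without a tall argument in us], so the label is PP.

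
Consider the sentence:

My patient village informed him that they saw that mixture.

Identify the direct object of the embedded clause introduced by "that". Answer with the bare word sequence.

that mixture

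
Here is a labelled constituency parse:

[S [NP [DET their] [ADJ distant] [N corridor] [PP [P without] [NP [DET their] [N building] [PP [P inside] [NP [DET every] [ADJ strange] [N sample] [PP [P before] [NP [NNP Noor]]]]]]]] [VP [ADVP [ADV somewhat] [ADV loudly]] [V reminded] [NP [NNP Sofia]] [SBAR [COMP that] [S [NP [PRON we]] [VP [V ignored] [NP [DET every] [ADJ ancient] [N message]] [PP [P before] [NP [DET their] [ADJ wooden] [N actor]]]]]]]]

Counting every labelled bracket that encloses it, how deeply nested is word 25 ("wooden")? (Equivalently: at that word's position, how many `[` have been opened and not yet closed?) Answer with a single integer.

8

The word sits inside ADJ, which is inside NP, inside PP, inside VP, inside S, inside SBAR, inside VP, inside S — 8 brackets in all.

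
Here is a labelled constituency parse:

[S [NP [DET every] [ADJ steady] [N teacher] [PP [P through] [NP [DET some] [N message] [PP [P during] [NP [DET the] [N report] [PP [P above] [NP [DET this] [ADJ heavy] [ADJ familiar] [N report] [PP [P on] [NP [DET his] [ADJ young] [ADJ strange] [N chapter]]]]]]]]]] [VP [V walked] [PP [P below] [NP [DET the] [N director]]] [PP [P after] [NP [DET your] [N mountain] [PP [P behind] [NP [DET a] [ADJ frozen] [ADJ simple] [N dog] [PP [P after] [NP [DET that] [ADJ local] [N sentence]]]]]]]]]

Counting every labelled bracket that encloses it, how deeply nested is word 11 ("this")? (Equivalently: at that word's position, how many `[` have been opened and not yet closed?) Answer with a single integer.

9

Path from the root down to the word: S → NP → PP → NP → PP → NP → PP → NP → DET. That is 9 enclosing brackets.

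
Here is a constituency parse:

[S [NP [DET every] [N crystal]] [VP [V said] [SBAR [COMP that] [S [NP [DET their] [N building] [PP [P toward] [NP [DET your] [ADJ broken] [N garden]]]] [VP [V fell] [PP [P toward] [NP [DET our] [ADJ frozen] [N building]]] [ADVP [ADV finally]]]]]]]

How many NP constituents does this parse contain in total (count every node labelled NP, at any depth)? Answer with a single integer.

4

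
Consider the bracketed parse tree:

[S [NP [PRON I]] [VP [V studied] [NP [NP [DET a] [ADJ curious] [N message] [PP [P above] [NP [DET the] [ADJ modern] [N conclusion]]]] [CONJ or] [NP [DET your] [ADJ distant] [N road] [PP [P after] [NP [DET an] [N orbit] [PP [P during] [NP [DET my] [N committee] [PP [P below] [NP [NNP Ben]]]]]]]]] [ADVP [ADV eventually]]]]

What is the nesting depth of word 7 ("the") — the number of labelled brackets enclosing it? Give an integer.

The word sits inside DET, which is inside NP, inside PP, inside NP, inside NP, inside VP, inside S — 7 brackets in all.

7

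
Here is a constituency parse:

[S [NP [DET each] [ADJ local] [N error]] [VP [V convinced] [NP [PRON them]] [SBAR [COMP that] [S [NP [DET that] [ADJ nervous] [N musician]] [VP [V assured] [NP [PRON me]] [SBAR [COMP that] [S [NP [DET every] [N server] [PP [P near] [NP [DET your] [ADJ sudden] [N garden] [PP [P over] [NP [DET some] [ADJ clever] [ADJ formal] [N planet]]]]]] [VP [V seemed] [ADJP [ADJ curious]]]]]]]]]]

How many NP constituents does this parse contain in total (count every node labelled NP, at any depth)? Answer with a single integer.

Scanning left to right, an opening `[NP` appears at word positions 1, 5, 7, 11, 13, 16, 20 — 7 in total.

7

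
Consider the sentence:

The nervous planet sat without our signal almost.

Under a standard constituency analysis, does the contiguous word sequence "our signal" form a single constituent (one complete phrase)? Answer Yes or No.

The sequence corresponds to a single NP node — the noun phrase "our signal".

Yes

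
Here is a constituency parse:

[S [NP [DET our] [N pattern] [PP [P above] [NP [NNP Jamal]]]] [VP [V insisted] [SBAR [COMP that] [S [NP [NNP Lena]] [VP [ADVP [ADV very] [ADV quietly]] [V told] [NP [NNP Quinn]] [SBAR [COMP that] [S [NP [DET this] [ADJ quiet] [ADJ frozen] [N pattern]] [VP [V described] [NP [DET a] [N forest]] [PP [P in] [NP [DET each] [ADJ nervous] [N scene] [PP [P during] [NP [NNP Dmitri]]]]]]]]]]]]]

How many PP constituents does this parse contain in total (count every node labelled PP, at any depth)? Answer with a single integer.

3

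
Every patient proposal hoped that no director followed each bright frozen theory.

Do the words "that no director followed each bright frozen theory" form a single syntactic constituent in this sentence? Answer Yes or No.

Yes

The sequence corresponds to a single SBAR node — the subordinate clause "that no director followed each bright frozen theory".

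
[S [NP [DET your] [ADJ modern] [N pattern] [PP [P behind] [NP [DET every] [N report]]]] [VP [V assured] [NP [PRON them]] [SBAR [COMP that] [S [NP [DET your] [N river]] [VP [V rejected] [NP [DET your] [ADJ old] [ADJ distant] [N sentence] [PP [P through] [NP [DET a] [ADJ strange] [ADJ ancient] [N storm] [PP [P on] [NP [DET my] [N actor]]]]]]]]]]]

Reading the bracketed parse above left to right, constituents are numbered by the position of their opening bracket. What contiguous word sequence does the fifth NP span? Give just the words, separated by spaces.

In left-to-right order the NP constituents are "your modern pattern behind every report"; "every report"; "them"; "your river"; "your old distant sentence through a strange ancient storm on my actor"; "a strange ancient storm on my actor"; "my actor". Number 5 is "your old distant sentence through a strange ancient storm on my actor".

your old distant sentence through a strange ancient storm on my actor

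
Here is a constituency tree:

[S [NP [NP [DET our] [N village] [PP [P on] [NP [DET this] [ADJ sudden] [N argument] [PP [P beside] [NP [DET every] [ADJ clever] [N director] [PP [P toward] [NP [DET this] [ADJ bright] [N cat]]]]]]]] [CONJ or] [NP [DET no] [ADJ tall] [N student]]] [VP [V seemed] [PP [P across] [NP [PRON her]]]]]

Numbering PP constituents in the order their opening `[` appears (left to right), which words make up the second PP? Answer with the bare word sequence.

beside every clever director toward this bright cat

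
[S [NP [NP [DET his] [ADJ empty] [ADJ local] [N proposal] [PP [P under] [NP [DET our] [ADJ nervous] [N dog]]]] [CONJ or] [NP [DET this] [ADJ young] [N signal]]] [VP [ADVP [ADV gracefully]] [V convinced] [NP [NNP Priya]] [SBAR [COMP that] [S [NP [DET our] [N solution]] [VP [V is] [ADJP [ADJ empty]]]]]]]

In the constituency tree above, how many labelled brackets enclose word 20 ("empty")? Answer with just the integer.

Counting open brackets not yet closed at "empty": [S [VP [SBAR [S [VP [ADJP [ADJ = 7.

7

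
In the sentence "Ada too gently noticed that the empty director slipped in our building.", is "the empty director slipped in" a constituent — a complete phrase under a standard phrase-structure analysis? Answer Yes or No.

"the" belongs to the noun phrase "the empty director" while "in" belongs to the verb phrase "slipped in our building"; a span that runs across that boundary is not a single phrase.

No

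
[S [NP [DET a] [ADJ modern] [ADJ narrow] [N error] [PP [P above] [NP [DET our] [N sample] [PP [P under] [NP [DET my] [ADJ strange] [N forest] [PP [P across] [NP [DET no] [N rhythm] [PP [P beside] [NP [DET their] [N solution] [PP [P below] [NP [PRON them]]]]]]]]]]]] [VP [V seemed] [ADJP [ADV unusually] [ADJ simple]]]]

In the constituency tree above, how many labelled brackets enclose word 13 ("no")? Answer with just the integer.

The word sits inside DET, which is inside NP, inside PP, inside NP, inside PP, inside NP, inside PP, inside NP, inside S — 9 brackets in all.

9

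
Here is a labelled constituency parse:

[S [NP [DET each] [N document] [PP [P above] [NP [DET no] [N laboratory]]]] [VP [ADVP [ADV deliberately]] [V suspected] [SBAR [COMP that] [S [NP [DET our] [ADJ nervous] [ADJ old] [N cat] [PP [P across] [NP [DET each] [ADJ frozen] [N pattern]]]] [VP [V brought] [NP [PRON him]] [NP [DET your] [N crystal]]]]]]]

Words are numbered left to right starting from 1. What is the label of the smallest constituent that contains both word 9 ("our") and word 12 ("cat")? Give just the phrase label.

NP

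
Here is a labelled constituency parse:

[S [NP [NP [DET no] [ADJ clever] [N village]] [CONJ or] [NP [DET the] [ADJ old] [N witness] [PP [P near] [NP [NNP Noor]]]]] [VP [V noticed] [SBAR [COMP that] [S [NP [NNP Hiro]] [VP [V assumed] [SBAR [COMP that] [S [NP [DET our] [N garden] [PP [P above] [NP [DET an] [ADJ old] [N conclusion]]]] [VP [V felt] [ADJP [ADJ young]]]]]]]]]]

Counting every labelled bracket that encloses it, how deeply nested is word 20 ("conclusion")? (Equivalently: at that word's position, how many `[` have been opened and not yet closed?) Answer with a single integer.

The word sits inside N, which is inside NP, inside PP, inside NP, inside S, inside SBAR, inside VP, inside S, inside SBAR, inside VP, inside S — 11 brackets in all.

11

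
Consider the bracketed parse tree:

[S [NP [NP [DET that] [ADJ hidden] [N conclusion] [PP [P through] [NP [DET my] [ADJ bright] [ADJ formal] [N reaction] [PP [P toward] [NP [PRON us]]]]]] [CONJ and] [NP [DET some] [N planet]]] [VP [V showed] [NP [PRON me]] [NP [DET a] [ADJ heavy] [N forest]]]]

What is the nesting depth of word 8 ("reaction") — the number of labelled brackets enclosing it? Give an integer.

Path from the root down to the word: S → NP → NP → PP → NP → N. That is 6 enclosing brackets.

6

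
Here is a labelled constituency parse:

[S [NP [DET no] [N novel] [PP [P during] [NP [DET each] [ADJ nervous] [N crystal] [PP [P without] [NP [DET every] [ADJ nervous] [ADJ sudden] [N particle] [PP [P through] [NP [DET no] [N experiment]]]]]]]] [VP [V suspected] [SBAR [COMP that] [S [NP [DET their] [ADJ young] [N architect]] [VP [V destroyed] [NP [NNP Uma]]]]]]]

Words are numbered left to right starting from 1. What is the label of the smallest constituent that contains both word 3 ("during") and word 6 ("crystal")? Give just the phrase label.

The smallest bracket enclosing both words is [PP during each nervous crystal without every nervous sudden particle through no experiment], so the label is PP.

PP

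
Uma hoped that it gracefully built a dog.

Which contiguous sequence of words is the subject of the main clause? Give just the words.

"Uma" is the NP that combines with the VP headed by "hoped" to form the main clause — the subject.

Uma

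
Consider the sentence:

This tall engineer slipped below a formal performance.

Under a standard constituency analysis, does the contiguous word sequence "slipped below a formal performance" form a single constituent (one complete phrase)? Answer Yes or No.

Yes

The sequence corresponds to a single VP node — the verb phrase "slipped below a formal performance".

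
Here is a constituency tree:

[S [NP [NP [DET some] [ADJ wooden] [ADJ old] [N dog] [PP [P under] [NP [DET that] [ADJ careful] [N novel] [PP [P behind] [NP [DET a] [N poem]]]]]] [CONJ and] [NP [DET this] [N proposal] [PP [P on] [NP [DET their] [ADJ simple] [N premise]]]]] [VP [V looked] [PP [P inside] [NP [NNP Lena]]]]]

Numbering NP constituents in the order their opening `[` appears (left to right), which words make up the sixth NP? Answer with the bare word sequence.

their simple premise

In left-to-right order the NP constituents are "some wooden old dog under that careful novel behind a poem and this proposal on their simple premise"; "some wooden old dog under that careful novel behind a poem"; "that careful novel behind a poem"; "a poem"; "this proposal on their simple premise"; "their simple premise"; "Lena". Number 6 is "their simple premise".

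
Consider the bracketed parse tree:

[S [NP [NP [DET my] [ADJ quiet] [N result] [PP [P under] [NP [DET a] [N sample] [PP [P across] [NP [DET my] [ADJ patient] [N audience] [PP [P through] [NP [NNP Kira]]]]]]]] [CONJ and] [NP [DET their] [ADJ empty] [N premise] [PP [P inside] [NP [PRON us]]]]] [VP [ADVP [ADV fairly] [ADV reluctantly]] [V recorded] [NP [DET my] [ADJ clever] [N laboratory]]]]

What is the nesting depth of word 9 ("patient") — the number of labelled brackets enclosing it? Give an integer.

8

Path from the root down to the word: S → NP → NP → PP → NP → PP → NP → ADJ. That is 8 enclosing brackets.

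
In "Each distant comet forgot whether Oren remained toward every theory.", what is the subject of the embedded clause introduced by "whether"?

"Oren" is the NP that combines with the VP headed by "remained" to form the embedded clause introduced by "whether" — the subject.

Oren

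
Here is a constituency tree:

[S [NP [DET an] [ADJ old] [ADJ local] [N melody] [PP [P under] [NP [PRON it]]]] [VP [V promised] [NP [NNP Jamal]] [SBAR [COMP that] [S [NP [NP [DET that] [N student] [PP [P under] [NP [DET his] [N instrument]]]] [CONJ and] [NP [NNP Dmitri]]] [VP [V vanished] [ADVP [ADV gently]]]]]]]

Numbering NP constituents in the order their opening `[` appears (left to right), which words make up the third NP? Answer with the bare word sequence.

Jamal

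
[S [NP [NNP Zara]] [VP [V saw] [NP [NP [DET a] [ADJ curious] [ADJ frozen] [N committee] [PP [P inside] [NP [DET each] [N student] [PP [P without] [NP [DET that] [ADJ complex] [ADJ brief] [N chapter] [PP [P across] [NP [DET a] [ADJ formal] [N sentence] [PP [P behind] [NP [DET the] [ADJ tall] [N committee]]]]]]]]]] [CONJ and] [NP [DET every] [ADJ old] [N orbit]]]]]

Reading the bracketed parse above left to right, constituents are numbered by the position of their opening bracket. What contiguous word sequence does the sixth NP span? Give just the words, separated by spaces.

a formal sentence behind the tall committee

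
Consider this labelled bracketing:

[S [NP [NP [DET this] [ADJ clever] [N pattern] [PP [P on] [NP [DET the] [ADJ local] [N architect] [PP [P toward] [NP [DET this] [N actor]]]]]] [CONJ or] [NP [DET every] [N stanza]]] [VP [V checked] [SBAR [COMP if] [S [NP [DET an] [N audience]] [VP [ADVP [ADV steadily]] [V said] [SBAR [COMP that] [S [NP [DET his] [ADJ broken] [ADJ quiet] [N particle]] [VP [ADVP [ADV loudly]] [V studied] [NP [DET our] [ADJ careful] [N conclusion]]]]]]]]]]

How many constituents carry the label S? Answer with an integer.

Listing each S by its span: [S this clever pattern on the local architect toward this actor or every stanza checked if an audience steadily said that his broken quiet particle loudly studied our careful conclusion]; [S an audience steadily said that his broken quiet particle loudly studied our careful conclusion]; [S his broken quiet particle loudly studied our careful conclusion] — that makes 3.

3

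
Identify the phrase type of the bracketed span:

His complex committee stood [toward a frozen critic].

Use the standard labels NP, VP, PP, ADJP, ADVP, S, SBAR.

PP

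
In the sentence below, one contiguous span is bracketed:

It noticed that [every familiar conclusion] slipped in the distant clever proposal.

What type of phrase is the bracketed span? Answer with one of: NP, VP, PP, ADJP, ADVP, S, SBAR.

"conclusion" is the head of the bracketed span, so the span is a noun phrase: NP.

NP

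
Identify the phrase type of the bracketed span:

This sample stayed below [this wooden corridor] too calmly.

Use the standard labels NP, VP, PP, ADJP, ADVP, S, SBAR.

NP

"corridor" is the head of the bracketed span, so the span is a noun phrase: NP.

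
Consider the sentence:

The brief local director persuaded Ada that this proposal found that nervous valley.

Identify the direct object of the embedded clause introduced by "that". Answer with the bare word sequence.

that nervous valley

The verb of the embedded clause introduced by "that" is "found"; its direct object is the NP "that nervous valley".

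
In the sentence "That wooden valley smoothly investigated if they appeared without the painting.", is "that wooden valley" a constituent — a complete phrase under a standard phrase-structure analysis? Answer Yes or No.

Yes

"that wooden valley" is exactly the noun phrase [NP that wooden valley], a complete constituent.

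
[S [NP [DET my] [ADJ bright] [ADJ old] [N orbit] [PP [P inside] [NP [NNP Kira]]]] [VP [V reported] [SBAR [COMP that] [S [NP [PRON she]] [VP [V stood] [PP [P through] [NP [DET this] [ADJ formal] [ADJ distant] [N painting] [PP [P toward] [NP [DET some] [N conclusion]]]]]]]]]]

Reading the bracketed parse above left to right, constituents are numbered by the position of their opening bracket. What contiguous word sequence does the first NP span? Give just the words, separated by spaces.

Opening `[NP` markers occur at word positions 1, 6, 9, 12, 17; the first of these opens the constituent [NP my bright old orbit inside Kira].

my bright old orbit inside Kira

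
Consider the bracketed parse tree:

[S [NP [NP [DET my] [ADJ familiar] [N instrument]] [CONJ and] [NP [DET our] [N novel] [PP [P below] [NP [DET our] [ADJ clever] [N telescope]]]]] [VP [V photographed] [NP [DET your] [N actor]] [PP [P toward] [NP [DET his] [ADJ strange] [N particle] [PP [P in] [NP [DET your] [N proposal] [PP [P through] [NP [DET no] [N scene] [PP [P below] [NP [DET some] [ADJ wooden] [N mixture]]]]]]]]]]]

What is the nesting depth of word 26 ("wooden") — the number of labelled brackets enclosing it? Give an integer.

Path from the root down to the word: S → VP → PP → NP → PP → NP → PP → NP → PP → NP → ADJ. That is 11 enclosing brackets.

11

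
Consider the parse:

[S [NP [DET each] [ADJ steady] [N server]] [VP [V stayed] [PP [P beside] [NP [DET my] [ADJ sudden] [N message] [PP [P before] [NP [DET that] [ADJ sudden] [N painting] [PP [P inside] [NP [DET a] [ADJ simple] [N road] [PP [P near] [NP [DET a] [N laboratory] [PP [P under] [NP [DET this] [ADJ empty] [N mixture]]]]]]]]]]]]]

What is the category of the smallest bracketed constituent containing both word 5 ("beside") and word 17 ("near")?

PP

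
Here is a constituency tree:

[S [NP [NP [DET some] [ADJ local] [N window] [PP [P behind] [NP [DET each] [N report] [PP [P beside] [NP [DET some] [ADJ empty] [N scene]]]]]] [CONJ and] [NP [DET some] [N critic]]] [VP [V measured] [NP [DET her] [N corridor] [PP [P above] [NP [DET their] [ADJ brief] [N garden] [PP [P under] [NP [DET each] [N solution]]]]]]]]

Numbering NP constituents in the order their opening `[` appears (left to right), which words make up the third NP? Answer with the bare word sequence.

each report beside some empty scene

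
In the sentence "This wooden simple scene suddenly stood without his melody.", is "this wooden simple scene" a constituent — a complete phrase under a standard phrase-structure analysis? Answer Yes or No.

Yes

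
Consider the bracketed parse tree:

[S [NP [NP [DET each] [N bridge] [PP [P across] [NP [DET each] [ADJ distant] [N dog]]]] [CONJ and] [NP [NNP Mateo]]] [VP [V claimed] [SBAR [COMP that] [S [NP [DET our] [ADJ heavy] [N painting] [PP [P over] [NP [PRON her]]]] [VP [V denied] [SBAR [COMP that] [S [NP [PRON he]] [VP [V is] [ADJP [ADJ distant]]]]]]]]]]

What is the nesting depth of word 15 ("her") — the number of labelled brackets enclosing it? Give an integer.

8

The word sits inside PRON, which is inside NP, inside PP, inside NP, inside S, inside SBAR, inside VP, inside S — 8 brackets in all.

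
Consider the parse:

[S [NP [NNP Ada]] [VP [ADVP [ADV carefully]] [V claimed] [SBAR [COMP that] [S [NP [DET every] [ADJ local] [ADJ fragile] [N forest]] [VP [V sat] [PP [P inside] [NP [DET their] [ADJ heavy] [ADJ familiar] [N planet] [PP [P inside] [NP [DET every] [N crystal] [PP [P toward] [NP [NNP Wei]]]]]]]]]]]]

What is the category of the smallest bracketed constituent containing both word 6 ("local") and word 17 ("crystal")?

Word 6 lies under S → VP → SBAR → S → NP → ADJ; word 17 lies under S → VP → SBAR → S → VP → PP → NP → PP → NP → N. The lowest shared node is the S.

S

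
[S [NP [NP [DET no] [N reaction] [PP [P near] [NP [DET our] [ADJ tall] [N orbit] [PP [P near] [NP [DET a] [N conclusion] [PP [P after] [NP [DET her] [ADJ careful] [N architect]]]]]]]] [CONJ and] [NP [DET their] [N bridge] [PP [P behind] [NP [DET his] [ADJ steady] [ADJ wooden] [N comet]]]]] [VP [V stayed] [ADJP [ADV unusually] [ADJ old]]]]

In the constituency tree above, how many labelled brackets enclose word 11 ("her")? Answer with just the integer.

Counting open brackets not yet closed at "her": [S [NP [NP [PP [NP [PP [NP [PP [NP [DET = 10.

10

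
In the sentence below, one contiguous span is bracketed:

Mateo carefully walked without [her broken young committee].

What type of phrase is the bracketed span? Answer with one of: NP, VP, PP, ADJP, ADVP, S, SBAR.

NP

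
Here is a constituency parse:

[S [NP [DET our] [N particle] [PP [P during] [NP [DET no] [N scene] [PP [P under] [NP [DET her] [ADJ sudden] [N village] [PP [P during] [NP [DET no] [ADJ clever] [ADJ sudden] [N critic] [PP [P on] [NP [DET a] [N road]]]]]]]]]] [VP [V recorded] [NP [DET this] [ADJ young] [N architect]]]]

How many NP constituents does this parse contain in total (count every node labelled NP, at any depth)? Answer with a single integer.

6

Listing each NP by its span: [NP our particle during no scene under her sudden village during no clever sudden critic on a road]; [NP no scene under her sudden village during no clever sudden critic on a road]; [NP her sudden village during no clever sudden critic on a road]; [NP no clever sudden critic on a road]; [NP a road]; [NP this young architect] — that makes 6.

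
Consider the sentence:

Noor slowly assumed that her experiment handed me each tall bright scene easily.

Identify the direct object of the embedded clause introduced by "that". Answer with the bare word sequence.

each tall bright scene

The verb of the embedded clause introduced by "that" is "handed"; its direct object is the NP "each tall bright scene".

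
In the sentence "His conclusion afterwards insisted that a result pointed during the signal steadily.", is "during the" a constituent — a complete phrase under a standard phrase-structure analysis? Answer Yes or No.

"during" belongs to the preposition "during" while "the" belongs to the noun phrase "the signal"; a span that runs across that boundary is not a single phrase.

No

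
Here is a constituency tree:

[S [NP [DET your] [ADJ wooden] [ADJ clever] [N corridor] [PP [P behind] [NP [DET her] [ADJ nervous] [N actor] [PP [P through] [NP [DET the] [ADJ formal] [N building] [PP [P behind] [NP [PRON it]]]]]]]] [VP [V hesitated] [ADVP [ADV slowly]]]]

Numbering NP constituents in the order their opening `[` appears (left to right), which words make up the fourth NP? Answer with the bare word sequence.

it

In left-to-right order the NP constituents are "your wooden clever corridor behind her nervous actor through the formal building behind it"; "her nervous actor through the formal building behind it"; "the formal building behind it"; "it". Number 4 is "it".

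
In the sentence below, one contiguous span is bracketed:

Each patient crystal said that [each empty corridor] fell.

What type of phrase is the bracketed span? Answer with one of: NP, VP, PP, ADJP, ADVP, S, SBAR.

NP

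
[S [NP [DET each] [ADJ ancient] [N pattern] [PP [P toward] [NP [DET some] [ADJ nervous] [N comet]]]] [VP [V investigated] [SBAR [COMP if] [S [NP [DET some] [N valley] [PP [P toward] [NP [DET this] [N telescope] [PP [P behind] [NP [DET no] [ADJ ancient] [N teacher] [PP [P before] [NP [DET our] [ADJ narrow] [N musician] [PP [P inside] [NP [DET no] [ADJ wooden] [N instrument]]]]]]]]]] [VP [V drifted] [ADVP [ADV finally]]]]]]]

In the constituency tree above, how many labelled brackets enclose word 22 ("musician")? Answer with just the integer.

12

Path from the root down to the word: S → VP → SBAR → S → NP → PP → NP → PP → NP → PP → NP → N. That is 12 enclosing brackets.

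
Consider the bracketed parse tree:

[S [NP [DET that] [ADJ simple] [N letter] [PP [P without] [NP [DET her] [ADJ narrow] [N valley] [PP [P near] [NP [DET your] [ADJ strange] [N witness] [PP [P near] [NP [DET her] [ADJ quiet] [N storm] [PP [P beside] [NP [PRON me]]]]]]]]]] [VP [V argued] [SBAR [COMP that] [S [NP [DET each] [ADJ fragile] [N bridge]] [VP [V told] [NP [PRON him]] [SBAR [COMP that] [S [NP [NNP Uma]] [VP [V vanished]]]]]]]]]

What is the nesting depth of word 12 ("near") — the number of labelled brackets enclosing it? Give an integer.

8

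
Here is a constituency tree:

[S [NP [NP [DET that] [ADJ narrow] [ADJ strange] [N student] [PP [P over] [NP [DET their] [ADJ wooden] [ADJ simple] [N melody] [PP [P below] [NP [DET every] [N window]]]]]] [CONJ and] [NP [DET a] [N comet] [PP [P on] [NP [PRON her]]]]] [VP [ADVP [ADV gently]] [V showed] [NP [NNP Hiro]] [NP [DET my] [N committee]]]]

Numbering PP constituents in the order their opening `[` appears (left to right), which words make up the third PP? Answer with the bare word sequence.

In left-to-right order the PP constituents are "over their wooden simple melody below every window"; "below every window"; "on her". Number 3 is "on her".

on her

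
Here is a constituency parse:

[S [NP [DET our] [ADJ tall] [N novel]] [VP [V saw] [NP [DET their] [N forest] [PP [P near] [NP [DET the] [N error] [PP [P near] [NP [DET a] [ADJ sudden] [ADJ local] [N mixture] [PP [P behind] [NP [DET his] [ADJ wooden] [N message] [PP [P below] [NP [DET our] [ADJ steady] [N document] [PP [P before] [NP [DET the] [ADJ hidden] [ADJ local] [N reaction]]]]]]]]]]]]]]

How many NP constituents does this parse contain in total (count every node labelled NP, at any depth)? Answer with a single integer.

Listing each NP by its span: [NP our tall novel]; [NP their forest near the error near a sudden local mixture behind his wooden message below our steady document before the hidden local reaction]; [NP the error near a sudden local mixture behind his wooden message below our steady document before the hidden local reaction]; [NP a sudden local mixture behind his wooden message below our steady document before the hidden local reaction]; [NP his wooden message below our steady document before the hidden local reaction]; [NP our steady document before the hidden local reaction] … — that makes 7.

7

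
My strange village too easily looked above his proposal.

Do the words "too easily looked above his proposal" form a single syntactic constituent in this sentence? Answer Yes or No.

"too easily looked above his proposal" is exactly the verb phrase [VP too easily looked above his proposal], a complete constituent.

Yes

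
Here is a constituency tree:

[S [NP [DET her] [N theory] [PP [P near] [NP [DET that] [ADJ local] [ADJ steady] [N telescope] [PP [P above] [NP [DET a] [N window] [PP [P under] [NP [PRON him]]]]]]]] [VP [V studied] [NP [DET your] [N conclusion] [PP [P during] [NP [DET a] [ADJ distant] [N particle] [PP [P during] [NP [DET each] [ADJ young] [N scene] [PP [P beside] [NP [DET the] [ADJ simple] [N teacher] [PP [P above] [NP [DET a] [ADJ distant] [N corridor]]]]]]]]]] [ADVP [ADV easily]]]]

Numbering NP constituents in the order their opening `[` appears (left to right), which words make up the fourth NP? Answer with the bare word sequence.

him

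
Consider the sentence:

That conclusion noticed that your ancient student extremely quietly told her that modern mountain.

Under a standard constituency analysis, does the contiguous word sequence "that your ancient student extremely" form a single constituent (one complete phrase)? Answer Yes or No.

"that" belongs to the complementizer "that" while "extremely" belongs to the clause "your ancient student extremely quietly told her that modern mountain"; a span that runs across that boundary is not a single phrase.

No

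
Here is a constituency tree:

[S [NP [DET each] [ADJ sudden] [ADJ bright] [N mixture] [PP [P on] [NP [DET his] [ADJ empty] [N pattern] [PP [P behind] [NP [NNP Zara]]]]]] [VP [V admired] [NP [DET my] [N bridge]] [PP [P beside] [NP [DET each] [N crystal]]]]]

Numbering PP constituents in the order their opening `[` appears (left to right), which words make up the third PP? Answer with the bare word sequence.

beside each crystal

Opening `[PP` markers occur at word positions 5, 9, 14; the third of these opens the constituent [PP beside each crystal].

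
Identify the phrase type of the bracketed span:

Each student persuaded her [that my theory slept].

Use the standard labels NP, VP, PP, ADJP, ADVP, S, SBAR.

The bracketed span "that my theory slept" is headed by "that", making it a subordinate clause (SBAR).

SBAR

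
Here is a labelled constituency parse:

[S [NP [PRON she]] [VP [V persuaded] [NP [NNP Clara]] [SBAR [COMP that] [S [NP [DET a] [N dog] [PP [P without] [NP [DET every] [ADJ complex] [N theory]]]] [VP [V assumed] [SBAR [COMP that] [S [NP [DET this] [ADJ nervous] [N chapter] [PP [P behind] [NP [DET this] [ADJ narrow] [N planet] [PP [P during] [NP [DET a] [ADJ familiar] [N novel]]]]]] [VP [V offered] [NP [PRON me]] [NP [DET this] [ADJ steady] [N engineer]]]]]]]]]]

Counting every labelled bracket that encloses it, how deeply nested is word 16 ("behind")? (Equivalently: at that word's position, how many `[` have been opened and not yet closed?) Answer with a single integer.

10

Counting open brackets not yet closed at "behind": [S [VP [SBAR [S [VP [SBAR [S [NP [PP [P = 10.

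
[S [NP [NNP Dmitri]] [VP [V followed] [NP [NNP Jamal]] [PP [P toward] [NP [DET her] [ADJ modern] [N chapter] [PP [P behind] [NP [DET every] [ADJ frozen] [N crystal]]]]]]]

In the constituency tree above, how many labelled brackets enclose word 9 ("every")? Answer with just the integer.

Counting open brackets not yet closed at "every": [S [VP [PP [NP [PP [NP [DET = 7.

7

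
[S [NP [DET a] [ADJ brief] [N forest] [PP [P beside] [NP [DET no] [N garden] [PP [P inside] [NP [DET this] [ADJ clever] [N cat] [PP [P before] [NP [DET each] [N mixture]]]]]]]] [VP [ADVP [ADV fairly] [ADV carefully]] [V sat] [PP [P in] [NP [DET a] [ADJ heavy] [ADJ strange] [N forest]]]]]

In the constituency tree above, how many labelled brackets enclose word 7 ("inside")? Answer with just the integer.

The word sits inside P, which is inside PP, inside NP, inside PP, inside NP, inside S — 6 brackets in all.

6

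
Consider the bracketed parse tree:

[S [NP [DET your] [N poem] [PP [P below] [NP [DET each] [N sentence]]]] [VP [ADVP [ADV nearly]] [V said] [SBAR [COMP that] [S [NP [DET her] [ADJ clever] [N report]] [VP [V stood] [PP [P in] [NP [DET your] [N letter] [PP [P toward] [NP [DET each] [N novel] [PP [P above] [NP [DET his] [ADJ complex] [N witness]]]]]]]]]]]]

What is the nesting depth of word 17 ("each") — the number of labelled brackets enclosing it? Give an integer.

10

Path from the root down to the word: S → VP → SBAR → S → VP → PP → NP → PP → NP → DET. That is 10 enclosing brackets.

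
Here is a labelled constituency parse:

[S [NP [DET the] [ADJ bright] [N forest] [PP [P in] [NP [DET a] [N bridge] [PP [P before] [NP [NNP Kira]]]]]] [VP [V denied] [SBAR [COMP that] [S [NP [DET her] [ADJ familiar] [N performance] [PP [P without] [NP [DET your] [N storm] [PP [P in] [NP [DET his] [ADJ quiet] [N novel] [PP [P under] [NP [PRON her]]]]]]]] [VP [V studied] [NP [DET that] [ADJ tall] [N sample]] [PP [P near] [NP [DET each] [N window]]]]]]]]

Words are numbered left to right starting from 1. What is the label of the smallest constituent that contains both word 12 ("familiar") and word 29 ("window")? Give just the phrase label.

Both words fall inside [S her familiar performance without your storm in his quiet novel under her studied that tall sample near each window] (words 11–29), and no smaller constituent contains them both. Label: S.

S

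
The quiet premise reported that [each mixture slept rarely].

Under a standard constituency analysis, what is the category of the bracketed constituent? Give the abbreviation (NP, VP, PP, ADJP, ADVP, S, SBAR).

S

"slept" is the head of the bracketed span, so the span is a clause: S.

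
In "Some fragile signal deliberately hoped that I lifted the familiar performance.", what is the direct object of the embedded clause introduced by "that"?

the familiar performance

Within the embedded clause introduced by "that", the direct object of "lifted" is "the familiar performance".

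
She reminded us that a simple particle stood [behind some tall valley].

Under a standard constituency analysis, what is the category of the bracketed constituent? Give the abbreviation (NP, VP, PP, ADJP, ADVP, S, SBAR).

PP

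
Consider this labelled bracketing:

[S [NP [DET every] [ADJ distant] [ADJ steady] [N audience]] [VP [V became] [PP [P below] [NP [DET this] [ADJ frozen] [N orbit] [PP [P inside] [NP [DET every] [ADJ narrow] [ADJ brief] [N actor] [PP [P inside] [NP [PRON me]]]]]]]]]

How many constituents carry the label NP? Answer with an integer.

4

Scanning left to right, an opening `[NP` appears at word positions 1, 7, 11, 16 — 4 in total.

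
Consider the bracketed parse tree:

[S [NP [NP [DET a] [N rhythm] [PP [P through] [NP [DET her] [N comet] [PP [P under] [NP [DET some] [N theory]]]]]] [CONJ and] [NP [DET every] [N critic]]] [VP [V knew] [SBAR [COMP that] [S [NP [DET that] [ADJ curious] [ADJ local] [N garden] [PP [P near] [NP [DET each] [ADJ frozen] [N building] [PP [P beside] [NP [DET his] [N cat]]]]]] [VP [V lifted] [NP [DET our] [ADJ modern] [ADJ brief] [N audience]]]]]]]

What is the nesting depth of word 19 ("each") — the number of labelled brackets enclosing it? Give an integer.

8

Path from the root down to the word: S → VP → SBAR → S → NP → PP → NP → DET. That is 8 enclosing brackets.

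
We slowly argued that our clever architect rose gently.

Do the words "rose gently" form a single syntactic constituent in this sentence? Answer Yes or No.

These words form the whole verb phrase headed by "rose", so yes — one constituent.

Yes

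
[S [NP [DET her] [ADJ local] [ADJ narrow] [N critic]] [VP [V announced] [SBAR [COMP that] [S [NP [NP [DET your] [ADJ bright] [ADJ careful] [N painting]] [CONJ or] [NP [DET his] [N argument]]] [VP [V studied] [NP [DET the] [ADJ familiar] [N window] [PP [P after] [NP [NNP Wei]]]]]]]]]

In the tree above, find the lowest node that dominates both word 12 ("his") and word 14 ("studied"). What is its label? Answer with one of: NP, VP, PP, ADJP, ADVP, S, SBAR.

S

Both words fall inside [S your bright careful painting or his argument studied the familiar window after Wei] (words 7–19), and no smaller constituent contains them both. Label: S.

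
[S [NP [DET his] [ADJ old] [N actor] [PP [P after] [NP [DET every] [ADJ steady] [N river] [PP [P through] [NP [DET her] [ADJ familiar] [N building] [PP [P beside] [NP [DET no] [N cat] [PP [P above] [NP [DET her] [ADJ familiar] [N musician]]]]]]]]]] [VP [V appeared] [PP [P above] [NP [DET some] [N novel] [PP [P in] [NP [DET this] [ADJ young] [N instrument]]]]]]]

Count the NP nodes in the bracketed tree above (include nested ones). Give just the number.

7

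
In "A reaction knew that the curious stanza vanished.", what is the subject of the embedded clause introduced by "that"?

the curious stanza

The subject of the embedded clause introduced by "that" is the NP immediately before the verb "vanished": "the curious stanza".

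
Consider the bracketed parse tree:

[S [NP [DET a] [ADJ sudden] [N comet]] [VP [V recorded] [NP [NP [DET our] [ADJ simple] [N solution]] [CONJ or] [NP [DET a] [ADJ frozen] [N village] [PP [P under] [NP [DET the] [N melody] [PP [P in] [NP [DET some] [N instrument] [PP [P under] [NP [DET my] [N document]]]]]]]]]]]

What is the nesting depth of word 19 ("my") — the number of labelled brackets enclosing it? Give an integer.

Path from the root down to the word: S → VP → NP → NP → PP → NP → PP → NP → PP → NP → DET. That is 11 enclosing brackets.

11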